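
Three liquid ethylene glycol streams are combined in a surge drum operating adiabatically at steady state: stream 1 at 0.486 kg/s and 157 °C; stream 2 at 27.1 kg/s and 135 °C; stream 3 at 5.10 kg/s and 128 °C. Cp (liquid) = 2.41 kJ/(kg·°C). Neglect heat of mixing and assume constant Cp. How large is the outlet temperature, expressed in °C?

T_out = 134 °C

Adiabatic, steady state ⇒ Σ ṁᵢCp,ᵢ(T_out − Tᵢ) = 0
Σ ṁᵢCp,ᵢTᵢ = 0.486×2.41×157 + 27.1×2.41×135 + 5.10×2.41×128 = 10574
Σ ṁᵢCp,ᵢ = 0.486×2.41 + 27.1×2.41 + 5.10×2.41 = 78.773
T_out = 10574 / 78.773 = 134.23 °C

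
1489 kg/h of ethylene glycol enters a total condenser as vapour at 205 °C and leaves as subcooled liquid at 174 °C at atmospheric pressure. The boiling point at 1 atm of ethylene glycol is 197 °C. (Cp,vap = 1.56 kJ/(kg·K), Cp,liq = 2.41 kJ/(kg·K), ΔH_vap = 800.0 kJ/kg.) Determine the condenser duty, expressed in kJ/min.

Q_c = 21500 kJ/min

vapour 205→197 °C: -12.48 kJ/kg
condensation at 197 °C: -800 kJ/kg
liquid 197→174 °C: -55.43 kJ/kg
Δh = -12.48 + -800 + -55.43 = -867.91 kJ/kg
Q = ṁ·Δh = 1489 kg/h × -867.91 kJ/kg = -1.2923e+06 kJ/h
|Q| = 358.98 kW = 21539 kJ/min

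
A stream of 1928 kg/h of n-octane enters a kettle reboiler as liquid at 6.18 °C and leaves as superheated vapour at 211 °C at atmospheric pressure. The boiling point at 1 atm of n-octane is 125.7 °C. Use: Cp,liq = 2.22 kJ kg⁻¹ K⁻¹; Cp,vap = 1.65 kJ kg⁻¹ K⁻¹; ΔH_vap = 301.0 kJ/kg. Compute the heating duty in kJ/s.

liquid 6.18→125.7 °C: 265.33 kJ/kg
vaporisation at 125.7 °C: 301 kJ/kg
vapour 125.7→211 °C: 140.74 kJ/kg
Δh = 265.33 + 301 + 140.74 = 707.08 kJ/kg
Q = ṁ·Δh = 1928 kg/h × 707.08 kJ/kg = 1.3632e+06 kJ/h
|Q| = 378.68 kW

Q = 379 kJ/s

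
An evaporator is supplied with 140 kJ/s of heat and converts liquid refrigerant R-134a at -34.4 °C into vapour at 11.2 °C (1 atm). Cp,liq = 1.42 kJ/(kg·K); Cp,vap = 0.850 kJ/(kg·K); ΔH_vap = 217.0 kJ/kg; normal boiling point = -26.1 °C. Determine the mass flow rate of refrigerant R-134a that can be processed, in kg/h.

Δh = 1.42×(-26.1−-34.4) + 217.0 + 0.850×(11.2−-26.1) = 260.49 kJ/kg
Q = 140 kJ/s = 140 kJ/s = 504000 kJ/h
ṁ = Q/Δh = 504000 / 260.49 = 1934.8 kg/h

ṁ = 1930 kg/h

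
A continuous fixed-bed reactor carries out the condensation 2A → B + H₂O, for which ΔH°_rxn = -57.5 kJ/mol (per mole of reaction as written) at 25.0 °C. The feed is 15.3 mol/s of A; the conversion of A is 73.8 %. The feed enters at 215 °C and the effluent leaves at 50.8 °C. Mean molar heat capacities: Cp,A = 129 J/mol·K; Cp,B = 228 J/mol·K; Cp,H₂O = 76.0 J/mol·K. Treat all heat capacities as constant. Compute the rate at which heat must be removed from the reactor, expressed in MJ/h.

Extent of reaction ξ = 0.738 × 15.3 / 2 = 5.6457 mol/s
Reaction term: ξ·ΔH°_rxn = 5.6457 × -57.5 = -324.63 kJ/s
Sensible, feed 215→25 °C: -375 kJ/s
Outlet flows (mol/s): A 4.0086, B 5.6457, H₂O 5.6457
Sensible, products 25→50.8 °C: 57.622 kJ/s
Q = ΔH = -642.01 kJ/s = -642.01 kW
Heat removed = 2311.2 MJ/h

Q_out = 2310 MJ/h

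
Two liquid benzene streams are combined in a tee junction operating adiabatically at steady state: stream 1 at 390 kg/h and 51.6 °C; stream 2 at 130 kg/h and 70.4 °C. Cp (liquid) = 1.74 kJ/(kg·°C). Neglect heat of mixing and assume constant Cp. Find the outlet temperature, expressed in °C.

Energy balance with Q = 0: Σ ṁᵢCp,ᵢ(T_out − Tᵢ) = 0
T_out = Σ ṁᵢCp,ᵢTᵢ / Σ ṁᵢCp,ᵢ
      = 50940 / 904.8 = 56.3 °C

T_out = 56.3 °C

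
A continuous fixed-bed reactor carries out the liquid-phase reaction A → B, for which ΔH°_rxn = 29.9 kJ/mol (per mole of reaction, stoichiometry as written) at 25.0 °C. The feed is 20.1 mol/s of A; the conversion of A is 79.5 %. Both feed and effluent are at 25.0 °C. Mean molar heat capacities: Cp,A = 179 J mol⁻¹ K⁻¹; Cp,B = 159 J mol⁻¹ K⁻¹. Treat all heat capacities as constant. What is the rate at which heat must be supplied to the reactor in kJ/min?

Extent of reaction ξ = 0.795 × 20.1 = 15.98 mol/s
Reaction term: ξ·ΔH°_rxn = 15.98 × 29.9 = 477.79 kJ/s
Q = ΔH = 477.79 kJ/s = 477.79 kW
Heat supplied = 28667 kJ/min

Q_in = 28700 kJ/min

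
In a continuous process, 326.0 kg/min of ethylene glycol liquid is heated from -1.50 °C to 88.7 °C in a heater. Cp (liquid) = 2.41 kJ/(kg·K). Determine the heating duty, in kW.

Q = ṁ·Cp·ΔT = 326.0 × 2.41 × (88.7 − -1.50) = 70867 kJ/min
Converting: 70867 / 60 s = 1181.1 kW

Q = 1180 kW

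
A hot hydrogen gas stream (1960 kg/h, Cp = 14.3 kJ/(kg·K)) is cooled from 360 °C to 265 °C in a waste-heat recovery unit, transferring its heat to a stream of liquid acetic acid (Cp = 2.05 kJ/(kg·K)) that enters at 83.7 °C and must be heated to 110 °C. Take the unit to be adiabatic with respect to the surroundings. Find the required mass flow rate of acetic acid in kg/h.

ṁ_c = 49400 kg/h

Heat released by hot stream: Q = 1960 × 14.3 × (360 − 265) = 2.6627e+06 kJ/h
Energy balance on cold side (adiabatic exchanger): Q = ṁ_c·Cp_c·(T_c,out − T_c,in)
ṁ_c = 2.6627e+06 / [2.05 × (110 − 83.7)] = 49386 kg/h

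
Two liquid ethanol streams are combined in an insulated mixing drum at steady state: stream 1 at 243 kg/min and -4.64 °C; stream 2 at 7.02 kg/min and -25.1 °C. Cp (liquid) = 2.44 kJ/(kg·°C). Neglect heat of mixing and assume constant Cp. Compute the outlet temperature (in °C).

T_out = -5.21 °C

Adiabatic, steady state ⇒ Σ ṁᵢCp,ᵢ(T_out − Tᵢ) = 0
Σ ṁᵢCp,ᵢTᵢ = 243×2.44×-4.64 + 7.02×2.44×-25.1 = -3181.1
Σ ṁᵢCp,ᵢ = 243×2.44 + 7.02×2.44 = 610.05
T_out = -3181.1 / 610.05 = -5.2145 °C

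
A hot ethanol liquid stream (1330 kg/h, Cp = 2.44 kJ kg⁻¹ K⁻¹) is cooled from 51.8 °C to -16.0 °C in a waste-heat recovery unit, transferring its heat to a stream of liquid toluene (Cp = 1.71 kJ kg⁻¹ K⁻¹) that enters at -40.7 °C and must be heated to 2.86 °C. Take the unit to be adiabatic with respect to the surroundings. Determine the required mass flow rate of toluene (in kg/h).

Heat released by hot stream: Q = 1330 × 2.44 × (51.8 − -16.0) = 220020 kJ/h
Energy balance on cold side (adiabatic exchanger): Q = ṁ_c·Cp_c·(T_c,out − T_c,in)
ṁ_c = 220020 / [1.71 × (2.86 − -40.7)] = 2953.8 kg/h

ṁ_c = 2950 kg/h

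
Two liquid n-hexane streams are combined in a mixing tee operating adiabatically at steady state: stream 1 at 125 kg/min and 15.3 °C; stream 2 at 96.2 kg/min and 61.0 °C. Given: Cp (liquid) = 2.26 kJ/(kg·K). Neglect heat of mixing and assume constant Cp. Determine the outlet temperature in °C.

T_out = 35.2 °C

Adiabatic, steady state ⇒ Σ ṁᵢCp,ᵢ(T_out − Tᵢ) = 0
T_out = Σ ṁᵢCp,ᵢTᵢ / Σ ṁᵢCp,ᵢ
      = 17584 / 499.91 = 35.175 °C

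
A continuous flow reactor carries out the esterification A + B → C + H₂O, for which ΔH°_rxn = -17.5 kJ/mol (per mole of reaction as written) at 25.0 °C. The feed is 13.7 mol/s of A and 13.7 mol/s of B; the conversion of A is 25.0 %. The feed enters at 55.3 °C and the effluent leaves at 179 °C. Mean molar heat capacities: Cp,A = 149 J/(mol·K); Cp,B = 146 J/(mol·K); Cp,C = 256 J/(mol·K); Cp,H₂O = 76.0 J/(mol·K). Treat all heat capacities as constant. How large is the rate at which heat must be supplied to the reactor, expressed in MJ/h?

Q_in = 1650 MJ/h

Extent of reaction ξ = 0.250 × 13.7 = 3.425 mol/s
Reaction term: ξ·ΔH°_rxn = 3.425 × -17.5 = -59.938 kJ/s
Sensible, feed 55.3→25 °C: -122.46 kJ/s
Outlet flows (mol/s): A 10.275, B 10.275, C 3.425, H₂O 3.425
Sensible, products 25→179 °C: 641.91 kJ/s
Q = ΔH = 459.51 kJ/s = 459.51 kW
Heat supplied = 1654.2 MJ/h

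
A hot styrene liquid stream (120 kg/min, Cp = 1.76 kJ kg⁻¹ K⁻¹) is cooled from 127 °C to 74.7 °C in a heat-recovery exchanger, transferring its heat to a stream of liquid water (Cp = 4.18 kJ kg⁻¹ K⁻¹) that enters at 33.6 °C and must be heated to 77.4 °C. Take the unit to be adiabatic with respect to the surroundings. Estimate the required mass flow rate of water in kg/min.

Heat released by hot stream: Q = 120 × 1.76 × (127 − 74.7) = 11046 kJ/min
Energy balance on cold side (adiabatic exchanger): Q = ṁ_c·Cp_c·(T_c,out − T_c,in)
ṁ_c = 11046 / [4.18 × (77.4 − 33.6)] = 60.332 kg/min

ṁ_c = 60.3 kg/min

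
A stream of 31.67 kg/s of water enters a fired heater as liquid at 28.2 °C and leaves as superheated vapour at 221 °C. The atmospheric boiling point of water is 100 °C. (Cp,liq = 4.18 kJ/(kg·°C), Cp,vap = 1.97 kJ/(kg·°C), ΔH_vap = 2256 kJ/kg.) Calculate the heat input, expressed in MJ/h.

Q = 319000 MJ/h

liquid 28.2→100 °C: 300.12 kJ/kg
vaporisation at 100 °C: 2256 kJ/kg
vapour 100→221 °C: 238.37 kJ/kg
Δh = 300.12 + 2256 + 238.37 = 2794.5 kJ/kg
Q = ṁ·Δh = 31.67 kg/s × 2794.5 kJ/kg = 88502 kJ/s
|Q| = 88502 kW = 318610 MJ/h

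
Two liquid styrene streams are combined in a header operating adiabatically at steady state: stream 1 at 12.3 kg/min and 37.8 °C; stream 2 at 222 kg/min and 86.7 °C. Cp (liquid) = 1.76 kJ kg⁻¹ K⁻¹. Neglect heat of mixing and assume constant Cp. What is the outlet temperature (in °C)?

No heat crosses the boundary, so H_out = H_in.
Σ ṁᵢCp,ᵢTᵢ = 12.3×1.76×37.8 + 222×1.76×86.7 = 34694
Σ ṁᵢCp,ᵢ = 12.3×1.76 + 222×1.76 = 412.37
T_out = 34694 / 412.37 = 84.133 °C

T_out = 84.1 °C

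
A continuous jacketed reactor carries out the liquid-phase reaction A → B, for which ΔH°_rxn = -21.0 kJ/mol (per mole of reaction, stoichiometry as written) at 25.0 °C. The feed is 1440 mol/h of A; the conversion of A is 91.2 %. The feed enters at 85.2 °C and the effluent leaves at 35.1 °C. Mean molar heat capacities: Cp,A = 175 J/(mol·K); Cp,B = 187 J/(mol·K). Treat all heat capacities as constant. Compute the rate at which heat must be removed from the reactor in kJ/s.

Q_out = 11.1 kJ/s

Extent of reaction ξ = 0.912 × 1440 = 1313.3 mol/h
Reaction term: ξ·ΔH°_rxn = 1313.3 × -21.0 = -27579 kJ/h
Sensible, feed 85.2→25 °C: -15170 kJ/h
Outlet flows (mol/h): A 126.72, B 1313.3
Sensible, products 25→35.1 °C: 2704.4 kJ/h
Q = ΔH = -40045 kJ/h = -11.124 kW
Heat removed = 11.124 kJ/s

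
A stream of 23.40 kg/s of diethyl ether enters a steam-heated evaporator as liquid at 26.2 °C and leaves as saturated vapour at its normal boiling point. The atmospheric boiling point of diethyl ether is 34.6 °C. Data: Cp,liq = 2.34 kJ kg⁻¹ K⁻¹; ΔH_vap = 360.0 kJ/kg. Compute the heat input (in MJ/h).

liquid 26.2→34.6 °C: 19.656 kJ/kg
vaporisation at 34.6 °C: 360 kJ/kg
Δh = 19.656 + 360 = 379.66 kJ/kg
Q = ṁ·Δh = 23.40 kg/s × 379.66 kJ/kg = 8884 kJ/s
|Q| = 8884 kW = 31982 MJ/h

Q = 32000 MJ/h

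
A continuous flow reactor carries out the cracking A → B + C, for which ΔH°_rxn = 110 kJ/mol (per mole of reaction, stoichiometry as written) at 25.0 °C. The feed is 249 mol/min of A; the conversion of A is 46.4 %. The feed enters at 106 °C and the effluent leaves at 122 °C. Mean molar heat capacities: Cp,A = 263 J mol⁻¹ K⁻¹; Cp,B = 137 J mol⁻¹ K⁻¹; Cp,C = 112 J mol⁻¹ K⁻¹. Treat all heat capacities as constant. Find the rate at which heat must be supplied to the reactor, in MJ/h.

Extent of reaction ξ = 0.464 × 249 = 115.54 mol/min
Reaction term: ξ·ΔH°_rxn = 115.54 × 110 = 12709 kJ/min
Sensible, feed 106→25 °C: -5304.4 kJ/min
Outlet flows (mol/min): A 133.46, B 115.54, C 115.54
Sensible, products 25→122 °C: 6195.3 kJ/min
Q = ΔH = 13600 kJ/min = 226.66 kW
Heat supplied = 815.99 MJ/h

Q_in = 816 MJ/h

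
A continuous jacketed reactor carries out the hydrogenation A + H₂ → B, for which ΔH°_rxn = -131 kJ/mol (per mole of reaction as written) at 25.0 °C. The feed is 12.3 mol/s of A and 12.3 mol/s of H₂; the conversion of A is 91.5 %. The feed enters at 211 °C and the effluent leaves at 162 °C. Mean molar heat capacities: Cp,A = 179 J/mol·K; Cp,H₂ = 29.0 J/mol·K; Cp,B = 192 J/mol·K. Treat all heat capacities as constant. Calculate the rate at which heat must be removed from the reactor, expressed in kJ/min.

Extent of reaction ξ = 0.915 × 12.3 = 11.255 mol/s
Reaction term: ξ·ΔH°_rxn = 11.255 × -131 = -1474.3 kJ/s
Sensible, feed 211→25 °C: -475.86 kJ/s
Outlet flows (mol/s): A 1.0455, H₂ 1.0455, B 11.255
Sensible, products 25→162 °C: 325.83 kJ/s
Q = ΔH = -1624.4 kJ/s = -1624.4 kW
Heat removed = 97462 kJ/min

Q_out = 97500 kJ/min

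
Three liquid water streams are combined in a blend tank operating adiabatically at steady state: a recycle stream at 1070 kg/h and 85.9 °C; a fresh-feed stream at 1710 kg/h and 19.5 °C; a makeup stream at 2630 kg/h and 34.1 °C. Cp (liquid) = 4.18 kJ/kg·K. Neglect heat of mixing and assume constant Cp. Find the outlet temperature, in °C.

Energy balance with Q = 0: Σ ṁᵢCp,ᵢ(T_out − Tᵢ) = 0
Σ ṁᵢCp,ᵢTᵢ = 1070×4.18×85.9 + 1710×4.18×19.5 + 2630×4.18×34.1 = 898450
Σ ṁᵢCp,ᵢ = 1070×4.18 + 1710×4.18 + 2630×4.18 = 22614
T_out = 898450 / 22614 = 39.73 °C

T_out = 39.7 °C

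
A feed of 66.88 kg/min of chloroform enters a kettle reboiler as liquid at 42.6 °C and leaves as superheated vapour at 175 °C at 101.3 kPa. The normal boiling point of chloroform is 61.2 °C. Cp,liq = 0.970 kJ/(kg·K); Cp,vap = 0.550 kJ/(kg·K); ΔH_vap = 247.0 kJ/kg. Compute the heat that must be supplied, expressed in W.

Q = 365000 W

liquid 42.6→61.2 °C: 18.042 kJ/kg
vaporisation at 61.2 °C: 247 kJ/kg
vapour 61.2→175 °C: 62.59 kJ/kg
Δh = 18.042 + 247 + 62.59 = 327.63 kJ/kg
Q = ṁ·Δh = 66.88 kg/min × 327.63 kJ/kg = 21912 kJ/min
|Q| = 365.2 kW = 365200 W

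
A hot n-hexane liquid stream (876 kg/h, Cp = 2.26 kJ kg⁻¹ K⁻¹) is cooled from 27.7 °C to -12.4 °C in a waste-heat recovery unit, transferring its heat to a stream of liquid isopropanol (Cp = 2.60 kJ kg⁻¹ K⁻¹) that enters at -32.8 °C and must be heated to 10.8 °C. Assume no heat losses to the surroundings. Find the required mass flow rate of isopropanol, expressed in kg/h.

ṁ_c = 700 kg/h

Heat released by hot stream: Q = 876 × 2.26 × (27.7 − -12.4) = 79388 kJ/h
Energy balance on cold side (adiabatic exchanger): Q = ṁ_c·Cp_c·(T_c,out − T_c,in)
ṁ_c = 79388 / [2.60 × (10.8 − -32.8)] = 700.32 kg/h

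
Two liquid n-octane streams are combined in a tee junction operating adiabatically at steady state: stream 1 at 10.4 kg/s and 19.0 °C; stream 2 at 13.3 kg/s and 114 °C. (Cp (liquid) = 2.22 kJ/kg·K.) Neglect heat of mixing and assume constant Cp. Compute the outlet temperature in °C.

No heat crosses the boundary, so H_out = H_in.
Σ ṁᵢCp,ᵢTᵢ = 10.4×2.22×19.0 + 13.3×2.22×114 = 3804.6
Σ ṁᵢCp,ᵢ = 10.4×2.22 + 13.3×2.22 = 52.614
T_out = 3804.6 / 52.614 = 72.312 °C

T_out = 72.3 °C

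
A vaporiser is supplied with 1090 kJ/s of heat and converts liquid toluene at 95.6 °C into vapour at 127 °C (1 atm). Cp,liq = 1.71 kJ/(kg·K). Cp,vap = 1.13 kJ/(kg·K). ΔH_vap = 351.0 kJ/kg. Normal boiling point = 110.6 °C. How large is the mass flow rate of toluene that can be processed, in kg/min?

Δh = 1.71×(110.6−95.6) + 351.0 + 1.13×(127−110.6) = 395.18 kJ/kg
Q = 1090 kJ/s = 1090 kJ/s = 65400 kJ/min
ṁ = Q/Δh = 65400 / 395.18 = 165.49 kg/min

ṁ = 165 kg/min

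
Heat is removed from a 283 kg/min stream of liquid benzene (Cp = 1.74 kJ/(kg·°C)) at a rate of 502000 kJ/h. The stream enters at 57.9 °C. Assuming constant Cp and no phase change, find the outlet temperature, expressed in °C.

T_out = 40.9 °C

Q = 502000 kJ/h = 8366.7 kJ/min
ΔT = Q/(ṁ·Cp) = 8366.7/(283×1.74) = 16.991 K
T_out = 57.9 − 16.991 = 40.909 °C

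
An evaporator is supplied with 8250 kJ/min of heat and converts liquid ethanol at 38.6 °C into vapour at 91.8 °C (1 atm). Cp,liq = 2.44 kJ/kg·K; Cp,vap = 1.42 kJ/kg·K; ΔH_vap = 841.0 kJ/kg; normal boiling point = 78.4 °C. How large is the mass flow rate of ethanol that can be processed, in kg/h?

ṁ = 517 kg/h

Δh = 2.44×(78.4−38.6) + 841.0 + 1.42×(91.8−78.4) = 957.14 kJ/kg
Q = 8250 kJ/min = 137.5 kJ/s = 495000 kJ/h
ṁ = Q/Δh = 495000 / 957.14 = 517.17 kg/h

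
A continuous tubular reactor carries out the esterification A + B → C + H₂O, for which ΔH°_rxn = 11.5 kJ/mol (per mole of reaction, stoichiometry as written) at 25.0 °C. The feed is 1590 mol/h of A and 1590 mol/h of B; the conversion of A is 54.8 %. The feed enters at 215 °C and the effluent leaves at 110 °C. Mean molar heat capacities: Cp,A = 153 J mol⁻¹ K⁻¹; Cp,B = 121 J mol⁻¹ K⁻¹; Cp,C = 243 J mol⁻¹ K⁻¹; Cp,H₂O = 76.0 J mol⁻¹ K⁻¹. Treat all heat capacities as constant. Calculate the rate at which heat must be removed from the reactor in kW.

Extent of reaction ξ = 0.548 × 1590 = 871.32 mol/h
Reaction term: ξ·ΔH°_rxn = 871.32 × 11.5 = 10020 kJ/h
Sensible, feed 215→25 °C: -82775 kJ/h
Outlet flows (mol/h): A 718.68, B 718.68, C 871.32, H₂O 871.32
Sensible, products 25→110 °C: 40364 kJ/h
Q = ΔH = -32391 kJ/h = -8.9976 kW
Heat removed = 8.9976 kW

Q_out = 9.00 kW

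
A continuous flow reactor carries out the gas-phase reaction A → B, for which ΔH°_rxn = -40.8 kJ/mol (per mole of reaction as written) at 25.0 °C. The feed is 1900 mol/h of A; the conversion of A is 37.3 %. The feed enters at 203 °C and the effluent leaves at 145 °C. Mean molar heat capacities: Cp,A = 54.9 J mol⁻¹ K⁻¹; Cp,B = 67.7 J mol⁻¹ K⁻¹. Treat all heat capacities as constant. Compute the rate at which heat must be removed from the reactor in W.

Extent of reaction ξ = 0.373 × 1900 = 708.7 mol/h
Reaction term: ξ·ΔH°_rxn = 708.7 × -40.8 = -28915 kJ/h
Sensible, feed 203→25 °C: -18567 kJ/h
Outlet flows (mol/h): A 1191.3, B 708.7
Sensible, products 25→145 °C: 13606 kJ/h
Q = ΔH = -33876 kJ/h = -9.4101 kW
Heat removed = 9410.1 W

Q_out = 9410 W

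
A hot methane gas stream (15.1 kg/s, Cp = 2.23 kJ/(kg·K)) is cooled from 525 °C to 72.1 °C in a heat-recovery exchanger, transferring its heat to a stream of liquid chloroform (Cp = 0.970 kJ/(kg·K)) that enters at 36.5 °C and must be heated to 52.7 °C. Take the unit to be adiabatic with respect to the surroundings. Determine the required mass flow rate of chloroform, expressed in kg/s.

ṁ_c = 971 kg/s

Heat released by hot stream: Q = 15.1 × 2.23 × (525 − 72.1) = 15251 kJ/s
Energy balance on cold side (adiabatic exchanger): Q = ṁ_c·Cp_c·(T_c,out − T_c,in)
ṁ_c = 15251 / [0.970 × (52.7 − 36.5)] = 970.5 kg/s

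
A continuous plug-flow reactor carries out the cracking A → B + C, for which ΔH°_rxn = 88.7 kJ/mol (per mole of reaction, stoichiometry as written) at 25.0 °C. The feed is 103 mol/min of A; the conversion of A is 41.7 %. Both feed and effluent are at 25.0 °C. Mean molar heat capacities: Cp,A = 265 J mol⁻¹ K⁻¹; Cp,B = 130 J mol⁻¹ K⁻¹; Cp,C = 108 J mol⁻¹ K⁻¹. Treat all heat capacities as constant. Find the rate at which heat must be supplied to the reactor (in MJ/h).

Extent of reaction ξ = 0.417 × 103 = 42.951 mol/min
Reaction term: ξ·ΔH°_rxn = 42.951 × 88.7 = 3809.8 kJ/min
Q = ΔH = 3809.8 kJ/min = 63.496 kW
Heat supplied = 228.59 MJ/h

Q_in = 229 MJ/h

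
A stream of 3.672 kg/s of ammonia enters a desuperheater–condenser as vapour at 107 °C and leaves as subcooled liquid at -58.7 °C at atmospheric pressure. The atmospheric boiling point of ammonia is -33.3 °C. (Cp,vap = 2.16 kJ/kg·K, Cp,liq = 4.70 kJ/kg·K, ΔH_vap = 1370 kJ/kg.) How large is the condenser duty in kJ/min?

vapour 107→-33.3 °C: -303.05 kJ/kg
condensation at -33.3 °C: -1370 kJ/kg
liquid -33.3→-58.7 °C: -119.38 kJ/kg
Δh = -303.05 + -1370 + -119.38 = -1792.4 kJ/kg
Q = ṁ·Δh = 3.672 kg/s × -1792.4 kJ/kg = -6581.8 kJ/s
|Q| = 6581.8 kW = 394910 kJ/min

Q_c = 395000 kJ/min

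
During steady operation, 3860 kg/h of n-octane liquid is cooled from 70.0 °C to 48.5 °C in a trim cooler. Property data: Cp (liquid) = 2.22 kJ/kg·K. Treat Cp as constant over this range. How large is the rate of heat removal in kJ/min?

Q = ṁ·Cp·ΔT = 3860 × 2.22 × (48.5 − 70.0) = -184240 kJ/h
Converting: 184240 / 3600 s = 51.177 kW
Cooling duty = 3070.6 kJ/min

Q_c = 3070 kJ/min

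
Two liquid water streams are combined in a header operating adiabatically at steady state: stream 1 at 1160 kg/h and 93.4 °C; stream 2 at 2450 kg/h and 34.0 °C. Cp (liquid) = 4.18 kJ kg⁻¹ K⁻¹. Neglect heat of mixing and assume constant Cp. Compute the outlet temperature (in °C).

T_out = 53.1 °C

Adiabatic, steady state ⇒ Σ ṁᵢCp,ᵢ(T_out − Tᵢ) = 0
Σ ṁᵢCp,ᵢTᵢ = 1160×4.18×93.4 + 2450×4.18×34.0 = 801070
Σ ṁᵢCp,ᵢ = 1160×4.18 + 2450×4.18 = 15090
T_out = 801070 / 15090 = 53.087 °C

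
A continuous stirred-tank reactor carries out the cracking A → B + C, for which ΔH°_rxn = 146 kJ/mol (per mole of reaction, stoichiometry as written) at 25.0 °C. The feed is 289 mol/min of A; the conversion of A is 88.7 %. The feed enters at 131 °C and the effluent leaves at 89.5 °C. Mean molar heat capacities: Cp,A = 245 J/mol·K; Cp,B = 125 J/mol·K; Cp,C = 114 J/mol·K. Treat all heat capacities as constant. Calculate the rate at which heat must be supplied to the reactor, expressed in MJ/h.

Extent of reaction ξ = 0.887 × 289 = 256.34 mol/min
Reaction term: ξ·ΔH°_rxn = 256.34 × 146 = 37426 kJ/min
Sensible, feed 131→25 °C: -7505.3 kJ/min
Outlet flows (mol/min): A 32.657, B 256.34, C 256.34
Sensible, products 25→89.5 °C: 4467.7 kJ/min
Q = ΔH = 34388 kJ/min = 573.14 kW
Heat supplied = 2063.3 MJ/h

Q_in = 2060 MJ/h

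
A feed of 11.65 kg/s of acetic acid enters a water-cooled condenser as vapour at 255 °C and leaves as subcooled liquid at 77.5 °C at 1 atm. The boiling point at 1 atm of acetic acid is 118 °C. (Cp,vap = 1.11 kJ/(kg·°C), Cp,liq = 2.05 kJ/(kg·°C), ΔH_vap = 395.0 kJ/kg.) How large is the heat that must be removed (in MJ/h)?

vapour 255→118 °C: -152.07 kJ/kg
condensation at 118 °C: -395 kJ/kg
liquid 118→77.5 °C: -83.025 kJ/kg
Δh = -152.07 + -395 + -83.025 = -630.1 kJ/kg
Q = ṁ·Δh = 11.65 kg/s × -630.1 kJ/kg = -7340.6 kJ/s
|Q| = 7340.6 kW = 26426 MJ/h

Q_c = 26400 MJ/h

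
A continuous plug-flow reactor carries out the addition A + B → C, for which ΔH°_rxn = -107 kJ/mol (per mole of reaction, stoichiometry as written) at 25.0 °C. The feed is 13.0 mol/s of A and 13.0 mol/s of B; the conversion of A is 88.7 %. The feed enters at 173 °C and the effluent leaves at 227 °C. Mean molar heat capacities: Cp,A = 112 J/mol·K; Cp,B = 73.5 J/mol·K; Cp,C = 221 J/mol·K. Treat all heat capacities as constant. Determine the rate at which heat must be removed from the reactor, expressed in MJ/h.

Q_out = 3680 MJ/h

Extent of reaction ξ = 0.887 × 13.0 = 11.531 mol/s
Reaction term: ξ·ΔH°_rxn = 11.531 × -107 = -1233.8 kJ/s
Sensible, feed 173→25 °C: -356.9 kJ/s
Outlet flows (mol/s): A 1.469, B 1.469, C 11.531
Sensible, products 25→227 °C: 569.81 kJ/s
Q = ΔH = -1020.9 kJ/s = -1020.9 kW
Heat removed = 3675.3 MJ/h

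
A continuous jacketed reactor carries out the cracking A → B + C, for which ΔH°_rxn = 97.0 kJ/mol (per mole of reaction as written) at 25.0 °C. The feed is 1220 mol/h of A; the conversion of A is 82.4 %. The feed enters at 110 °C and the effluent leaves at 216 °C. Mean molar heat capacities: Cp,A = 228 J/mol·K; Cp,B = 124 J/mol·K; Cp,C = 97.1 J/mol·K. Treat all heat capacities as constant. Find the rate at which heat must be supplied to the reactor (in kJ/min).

Extent of reaction ξ = 0.824 × 1220 = 1005.3 mol/h
Reaction term: ξ·ΔH°_rxn = 1005.3 × 97.0 = 97512 kJ/h
Sensible, feed 110→25 °C: -23644 kJ/h
Outlet flows (mol/h): A 214.72, B 1005.3, C 1005.3
Sensible, products 25→216 °C: 51804 kJ/h
Q = ΔH = 125670 kJ/h = 34.909 kW
Heat supplied = 2094.5 kJ/min

Q_in = 2090 kJ/min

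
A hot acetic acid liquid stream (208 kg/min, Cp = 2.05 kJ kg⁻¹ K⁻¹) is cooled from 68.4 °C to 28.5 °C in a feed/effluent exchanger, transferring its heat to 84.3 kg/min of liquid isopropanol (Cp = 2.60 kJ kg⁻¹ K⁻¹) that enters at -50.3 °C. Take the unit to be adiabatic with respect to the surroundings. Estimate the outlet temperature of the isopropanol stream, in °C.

Heat released by hot stream: Q = 208 × 2.05 × (68.4 − 28.5) = 17013 kJ/min
Energy balance on cold side (adiabatic exchanger): Q = ṁ_c·Cp_c·(T_c,out − T_c,in)
T_c,out = -50.3 + 17013/(84.3 × 2.60) = 27.323 °C

T_c,out = 27.3 °C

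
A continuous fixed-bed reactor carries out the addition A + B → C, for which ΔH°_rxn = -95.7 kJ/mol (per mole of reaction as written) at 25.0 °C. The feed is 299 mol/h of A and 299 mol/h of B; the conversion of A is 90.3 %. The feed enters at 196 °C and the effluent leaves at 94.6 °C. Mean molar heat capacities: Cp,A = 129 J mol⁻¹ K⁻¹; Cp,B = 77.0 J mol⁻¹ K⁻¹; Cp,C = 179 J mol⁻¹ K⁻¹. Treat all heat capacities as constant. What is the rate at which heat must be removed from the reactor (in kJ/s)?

Extent of reaction ξ = 0.903 × 299 = 270 mol/h
Reaction term: ξ·ΔH°_rxn = 270 × -95.7 = -25839 kJ/h
Sensible, feed 196→25 °C: -10533 kJ/h
Outlet flows (mol/h): A 29.003, B 29.003, C 270
Sensible, products 25→94.6 °C: 3779.6 kJ/h
Q = ΔH = -32592 kJ/h = -9.0533 kW
Heat removed = 9.0533 kJ/s

Q_out = 9.05 kJ/s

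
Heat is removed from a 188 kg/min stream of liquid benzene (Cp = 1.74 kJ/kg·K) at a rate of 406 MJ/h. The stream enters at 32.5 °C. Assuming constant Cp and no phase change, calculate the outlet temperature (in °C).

T_out = 11.8 °C

Q = 406 MJ/h = 6766.7 kJ/min
ΔT = Q/(ṁ·Cp) = 6766.7/(188×1.74) = 20.686 K
T_out = 32.5 − 20.686 = 11.814 °C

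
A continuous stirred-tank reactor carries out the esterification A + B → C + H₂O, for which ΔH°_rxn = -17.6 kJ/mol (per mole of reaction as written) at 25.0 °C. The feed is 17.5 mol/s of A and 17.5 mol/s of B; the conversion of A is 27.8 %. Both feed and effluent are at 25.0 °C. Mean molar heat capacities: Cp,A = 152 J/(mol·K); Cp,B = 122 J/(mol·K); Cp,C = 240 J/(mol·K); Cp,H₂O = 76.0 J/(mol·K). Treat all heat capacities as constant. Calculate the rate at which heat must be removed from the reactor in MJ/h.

Q_out = 308 MJ/h

Extent of reaction ξ = 0.278 × 17.5 = 4.865 mol/s
Reaction term: ξ·ΔH°_rxn = 4.865 × -17.6 = -85.624 kJ/s
Q = ΔH = -85.624 kJ/s = -85.624 kW
Heat removed = 308.25 MJ/h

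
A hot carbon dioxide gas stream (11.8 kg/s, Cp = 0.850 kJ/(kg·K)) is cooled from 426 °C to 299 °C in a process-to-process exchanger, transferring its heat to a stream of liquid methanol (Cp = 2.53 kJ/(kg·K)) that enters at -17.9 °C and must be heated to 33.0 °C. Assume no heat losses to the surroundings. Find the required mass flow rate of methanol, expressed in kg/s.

Heat released by hot stream: Q = 11.8 × 0.850 × (426 − 299) = 1273.8 kJ/s
Energy balance on cold side (adiabatic exchanger): Q = ṁ_c·Cp_c·(T_c,out − T_c,in)
ṁ_c = 1273.8 / [2.53 × (33.0 − -17.9)] = 9.8916 kg/s

ṁ_c = 9.89 kg/s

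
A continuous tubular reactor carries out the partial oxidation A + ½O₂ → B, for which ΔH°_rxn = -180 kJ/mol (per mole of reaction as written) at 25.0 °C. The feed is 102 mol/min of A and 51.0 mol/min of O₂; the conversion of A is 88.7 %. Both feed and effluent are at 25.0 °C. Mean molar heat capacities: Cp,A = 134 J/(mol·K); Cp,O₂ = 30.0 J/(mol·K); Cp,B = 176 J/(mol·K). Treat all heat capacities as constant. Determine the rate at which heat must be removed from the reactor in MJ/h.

Q_out = 977 MJ/h

Extent of reaction ξ = 0.887 × 102 = 90.474 mol/min
Reaction term: ξ·ΔH°_rxn = 90.474 × -180 = -16285 kJ/min
Q = ΔH = -16285 kJ/min = -271.42 kW
Heat removed = 977.12 MJ/h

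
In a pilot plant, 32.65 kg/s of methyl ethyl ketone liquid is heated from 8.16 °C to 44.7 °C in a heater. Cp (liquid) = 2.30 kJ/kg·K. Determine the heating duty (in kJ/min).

Q = 165000 kJ/min

Q = ṁ·Cp·ΔT = 32.65 × 2.30 × (44.7 − 8.16) = 2744 kJ/s
Heating duty = 164640 kJ/min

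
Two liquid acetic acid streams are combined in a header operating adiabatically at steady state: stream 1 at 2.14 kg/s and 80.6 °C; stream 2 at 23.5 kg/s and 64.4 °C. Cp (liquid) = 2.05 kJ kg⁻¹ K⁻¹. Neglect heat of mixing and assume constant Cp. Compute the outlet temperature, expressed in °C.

No heat crosses the boundary, so H_out = H_in.
T_out = Σ ṁᵢCp,ᵢTᵢ / Σ ṁᵢCp,ᵢ
      = 3456.1 / 52.562 = 65.752 °C

T_out = 65.8 °C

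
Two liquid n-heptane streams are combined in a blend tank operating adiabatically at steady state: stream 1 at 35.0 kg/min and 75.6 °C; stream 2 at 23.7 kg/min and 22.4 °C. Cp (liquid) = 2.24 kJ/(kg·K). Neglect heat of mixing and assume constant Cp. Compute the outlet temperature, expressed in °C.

T_out = 54.1 °C

Energy balance with Q = 0: Σ ṁᵢCp,ᵢ(T_out − Tᵢ) = 0
Σ ṁᵢCp,ᵢTᵢ = 35.0×2.24×75.6 + 23.7×2.24×22.4 = 7116.2
Σ ṁᵢCp,ᵢ = 35.0×2.24 + 23.7×2.24 = 131.49
T_out = 7116.2 / 131.49 = 54.121 °C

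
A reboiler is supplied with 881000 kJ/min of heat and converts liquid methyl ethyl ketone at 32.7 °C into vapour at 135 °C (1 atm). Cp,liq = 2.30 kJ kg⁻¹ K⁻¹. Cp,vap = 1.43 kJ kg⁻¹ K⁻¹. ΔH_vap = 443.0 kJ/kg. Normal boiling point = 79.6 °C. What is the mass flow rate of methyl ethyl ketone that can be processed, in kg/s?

Δh = 2.30×(79.6−32.7) + 443.0 + 1.43×(135−79.6) = 630.09 kJ/kg
Q = 881000 kJ/min = 14683 kJ/s = 14683 kJ/s
ṁ = Q/Δh = 14683 / 630.09 = 23.303 kg/s

ṁ = 23.3 kg/s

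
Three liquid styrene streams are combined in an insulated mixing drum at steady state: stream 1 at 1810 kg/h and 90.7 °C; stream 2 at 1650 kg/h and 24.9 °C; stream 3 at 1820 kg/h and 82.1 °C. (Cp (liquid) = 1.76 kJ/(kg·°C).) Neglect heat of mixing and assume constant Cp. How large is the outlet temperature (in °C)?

T_out = 67.2 °C

Energy balance with Q = 0: Σ ṁᵢCp,ᵢ(T_out − Tᵢ) = 0
T_out = Σ ṁᵢCp,ᵢTᵢ / Σ ṁᵢCp,ᵢ
      = 624230 / 9292.8 = 67.173 °C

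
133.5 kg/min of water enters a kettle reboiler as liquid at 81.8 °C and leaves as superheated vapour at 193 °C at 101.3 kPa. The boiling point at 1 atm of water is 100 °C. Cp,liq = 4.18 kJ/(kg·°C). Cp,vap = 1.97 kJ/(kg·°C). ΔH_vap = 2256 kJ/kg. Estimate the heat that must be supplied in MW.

liquid 81.8→100 °C: 76.076 kJ/kg
vaporisation at 100 °C: 2256 kJ/kg
vapour 100→193 °C: 183.21 kJ/kg
Δh = 76.076 + 2256 + 183.21 = 2515.3 kJ/kg
Q = ṁ·Δh = 133.5 kg/min × 2515.3 kJ/kg = 335790 kJ/min
|Q| = 5596.5 kW = 5.5965 MW

Q = 5.60 MW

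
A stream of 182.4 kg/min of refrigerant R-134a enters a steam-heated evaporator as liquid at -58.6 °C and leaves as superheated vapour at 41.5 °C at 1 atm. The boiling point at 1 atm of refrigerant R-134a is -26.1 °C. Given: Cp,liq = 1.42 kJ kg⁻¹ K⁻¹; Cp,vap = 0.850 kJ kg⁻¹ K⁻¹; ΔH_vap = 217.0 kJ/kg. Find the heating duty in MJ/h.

liquid -58.6→-26.1 °C: 46.15 kJ/kg
vaporisation at -26.1 °C: 217 kJ/kg
vapour -26.1→41.5 °C: 57.46 kJ/kg
Δh = 46.15 + 217 + 57.46 = 320.61 kJ/kg
Q = ṁ·Δh = 182.4 kg/min × 320.61 kJ/kg = 58479 kJ/min
|Q| = 974.65 kW = 3508.8 MJ/h

Q = 3510 MJ/h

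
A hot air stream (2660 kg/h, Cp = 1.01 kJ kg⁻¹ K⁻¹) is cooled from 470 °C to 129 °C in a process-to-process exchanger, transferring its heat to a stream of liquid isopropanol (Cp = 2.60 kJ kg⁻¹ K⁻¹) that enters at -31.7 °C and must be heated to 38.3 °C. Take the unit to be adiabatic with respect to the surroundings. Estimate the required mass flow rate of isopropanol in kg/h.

Heat released by hot stream: Q = 2660 × 1.01 × (470 − 129) = 916130 kJ/h
Energy balance on cold side (adiabatic exchanger): Q = ṁ_c·Cp_c·(T_c,out − T_c,in)
ṁ_c = 916130 / [2.60 × (38.3 − -31.7)] = 5033.7 kg/h

ṁ_c = 5030 kg/h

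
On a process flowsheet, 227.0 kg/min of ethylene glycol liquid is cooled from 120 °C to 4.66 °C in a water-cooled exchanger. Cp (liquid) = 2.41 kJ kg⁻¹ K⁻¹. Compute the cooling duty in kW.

Q = ṁ·Cp·ΔT = 227.0 × 2.41 × (4.66 − 120) = -63099 kJ/min
Converting: 63099 / 60 s = 1051.7 kW

Q_c = 1050 kW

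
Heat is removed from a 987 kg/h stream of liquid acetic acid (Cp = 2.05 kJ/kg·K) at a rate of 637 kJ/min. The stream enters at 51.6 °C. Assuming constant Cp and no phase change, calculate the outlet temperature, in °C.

Q = 637 kJ/min = 38220 kJ/h
ΔT = Q/(ṁ·Cp) = 38220/(987×2.05) = 18.889 K
T_out = 51.6 − 18.889 = 32.711 °C

T_out = 32.7 °C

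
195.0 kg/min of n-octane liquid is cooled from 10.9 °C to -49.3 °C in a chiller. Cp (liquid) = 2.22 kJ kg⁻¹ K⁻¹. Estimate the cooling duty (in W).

Q = ṁ·Cp·ΔT = 195.0 × 2.22 × (-49.3 − 10.9) = -26061 kJ/min
Converting: 26061 / 60 s = 434.34 kW
Cooling duty = 434340 W

Q_c = 434000 W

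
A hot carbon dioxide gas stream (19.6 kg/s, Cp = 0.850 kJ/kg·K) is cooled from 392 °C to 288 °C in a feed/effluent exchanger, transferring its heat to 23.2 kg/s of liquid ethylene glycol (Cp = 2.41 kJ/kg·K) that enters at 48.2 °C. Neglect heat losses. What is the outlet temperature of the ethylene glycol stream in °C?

Heat released by hot stream: Q = 19.6 × 0.850 × (392 − 288) = 1732.6 kJ/s
Energy balance on cold side (adiabatic exchanger): Q = ṁ_c·Cp_c·(T_c,out − T_c,in)
T_c,out = 48.2 + 1732.6/(23.2 × 2.41) = 79.189 °C

T_c,out = 79.2 °C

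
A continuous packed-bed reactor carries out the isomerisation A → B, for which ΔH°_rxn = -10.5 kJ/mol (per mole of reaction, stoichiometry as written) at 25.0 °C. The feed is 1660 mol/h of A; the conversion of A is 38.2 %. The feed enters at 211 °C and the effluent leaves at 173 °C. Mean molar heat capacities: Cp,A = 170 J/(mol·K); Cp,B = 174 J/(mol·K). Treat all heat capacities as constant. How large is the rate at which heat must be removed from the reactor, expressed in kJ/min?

Q_out = 283 kJ/min

Extent of reaction ξ = 0.382 × 1660 = 634.12 mol/h
Reaction term: ξ·ΔH°_rxn = 634.12 × -10.5 = -6658.3 kJ/h
Sensible, feed 211→25 °C: -52489 kJ/h
Outlet flows (mol/h): A 1025.9, B 634.12
Sensible, products 25→173 °C: 42141 kJ/h
Q = ΔH = -17006 kJ/h = -4.724 kW
Heat removed = 283.44 kJ/min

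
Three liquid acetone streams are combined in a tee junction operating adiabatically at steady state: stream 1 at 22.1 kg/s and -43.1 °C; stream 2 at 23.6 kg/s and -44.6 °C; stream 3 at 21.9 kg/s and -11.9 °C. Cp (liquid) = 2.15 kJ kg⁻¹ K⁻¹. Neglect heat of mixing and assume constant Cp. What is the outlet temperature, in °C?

T_out = -33.5 °C

Adiabatic, steady state ⇒ Σ ṁᵢCp,ᵢ(T_out − Tᵢ) = 0
Σ ṁᵢCp,ᵢTᵢ = 22.1×2.15×-43.1 + 23.6×2.15×-44.6 + 21.9×2.15×-11.9 = -4871.2
Σ ṁᵢCp,ᵢ = 22.1×2.15 + 23.6×2.15 + 21.9×2.15 = 145.34
T_out = -4871.2 / 145.34 = -33.516 °C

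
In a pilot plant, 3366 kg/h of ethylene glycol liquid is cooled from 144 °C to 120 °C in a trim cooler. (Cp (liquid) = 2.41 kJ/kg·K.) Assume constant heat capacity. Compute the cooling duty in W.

Q_c = 54100 W

Q = ṁ·Cp·ΔT = 3366 × 2.41 × (120 − 144) = -194690 kJ/h
Converting: 194690 / 3600 s = 54.08 kW
Cooling duty = 54080 W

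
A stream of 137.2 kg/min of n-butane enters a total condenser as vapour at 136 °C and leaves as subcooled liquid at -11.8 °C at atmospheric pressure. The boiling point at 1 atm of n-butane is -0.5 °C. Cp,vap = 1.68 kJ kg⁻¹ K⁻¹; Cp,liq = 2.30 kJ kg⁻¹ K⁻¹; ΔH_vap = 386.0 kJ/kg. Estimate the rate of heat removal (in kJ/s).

vapour 136→-0.5 °C: -229.32 kJ/kg
condensation at -0.5 °C: -386 kJ/kg
liquid -0.5→-11.8 °C: -25.99 kJ/kg
Δh = -229.32 + -386 + -25.99 = -641.31 kJ/kg
Q = ṁ·Δh = 137.2 kg/min × -641.31 kJ/kg = -87988 kJ/min
|Q| = 1466.5 kW

Q_c = 1470 kJ/s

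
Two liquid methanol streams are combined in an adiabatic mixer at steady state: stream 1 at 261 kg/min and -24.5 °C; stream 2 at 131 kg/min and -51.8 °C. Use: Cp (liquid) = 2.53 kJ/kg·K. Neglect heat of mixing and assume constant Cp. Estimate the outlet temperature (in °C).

Adiabatic, steady state ⇒ Σ ṁᵢCp,ᵢ(T_out − Tᵢ) = 0
Σ ṁᵢCp,ᵢTᵢ = 261×2.53×-24.5 + 131×2.53×-51.8 = -33346
Σ ṁᵢCp,ᵢ = 261×2.53 + 131×2.53 = 991.76
T_out = -33346 / 991.76 = -33.623 °C

T_out = -33.6 °C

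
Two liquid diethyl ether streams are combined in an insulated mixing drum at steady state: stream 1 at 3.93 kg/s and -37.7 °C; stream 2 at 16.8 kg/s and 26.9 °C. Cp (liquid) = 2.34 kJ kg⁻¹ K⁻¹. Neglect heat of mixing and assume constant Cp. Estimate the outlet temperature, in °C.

T_out = 14.7 °C

Adiabatic, steady state ⇒ Σ ṁᵢCp,ᵢ(T_out − Tᵢ) = 0
Σ ṁᵢCp,ᵢTᵢ = 3.93×2.34×-37.7 + 16.8×2.34×26.9 = 710.8
Σ ṁᵢCp,ᵢ = 3.93×2.34 + 16.8×2.34 = 48.508
T_out = 710.8 / 48.508 = 14.653 °C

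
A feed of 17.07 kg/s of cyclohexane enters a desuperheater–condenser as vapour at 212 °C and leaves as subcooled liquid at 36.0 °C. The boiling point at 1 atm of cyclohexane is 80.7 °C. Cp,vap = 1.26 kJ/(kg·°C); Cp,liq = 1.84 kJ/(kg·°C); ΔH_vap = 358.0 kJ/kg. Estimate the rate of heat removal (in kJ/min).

Q_c = 620000 kJ/min

vapour 212→80.7 °C: -165.44 kJ/kg
condensation at 80.7 °C: -358 kJ/kg
liquid 80.7→36.0 °C: -82.248 kJ/kg
Δh = -165.44 + -358 + -82.248 = -605.69 kJ/kg
Q = ṁ·Δh = 17.07 kg/s × -605.69 kJ/kg = -10339 kJ/s
|Q| = 10339 kW = 620340 kJ/min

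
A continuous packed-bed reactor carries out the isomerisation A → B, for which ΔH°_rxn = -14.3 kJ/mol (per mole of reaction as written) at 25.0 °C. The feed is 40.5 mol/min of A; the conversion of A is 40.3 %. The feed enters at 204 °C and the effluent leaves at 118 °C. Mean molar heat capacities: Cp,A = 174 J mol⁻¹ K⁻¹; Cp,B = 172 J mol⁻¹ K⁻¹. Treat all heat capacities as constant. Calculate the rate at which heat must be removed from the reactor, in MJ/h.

Extent of reaction ξ = 0.403 × 40.5 = 16.322 mol/min
Reaction term: ξ·ΔH°_rxn = 16.322 × -14.3 = -233.4 kJ/min
Sensible, feed 204→25 °C: -1261.4 kJ/min
Outlet flows (mol/min): A 24.178, B 16.322
Sensible, products 25→118 °C: 652.34 kJ/min
Q = ΔH = -842.48 kJ/min = -14.041 kW
Heat removed = 50.549 MJ/h

Q_out = 50.5 MJ/h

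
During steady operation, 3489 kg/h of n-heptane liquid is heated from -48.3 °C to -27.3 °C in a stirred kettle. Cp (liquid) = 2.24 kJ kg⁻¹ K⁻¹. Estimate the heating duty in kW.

Q = 45.6 kW

Q = ṁ·Cp·ΔT = 3489 × 2.24 × (-27.3 − -48.3) = 164120 kJ/h
Converting: 164120 / 3600 s = 45.59 kW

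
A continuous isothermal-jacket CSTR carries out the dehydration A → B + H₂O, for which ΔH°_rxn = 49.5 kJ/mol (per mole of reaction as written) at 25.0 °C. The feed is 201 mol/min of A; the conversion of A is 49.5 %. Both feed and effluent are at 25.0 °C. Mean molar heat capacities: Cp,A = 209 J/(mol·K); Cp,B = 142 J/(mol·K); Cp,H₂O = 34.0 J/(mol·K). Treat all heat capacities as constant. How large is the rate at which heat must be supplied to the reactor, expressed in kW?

Extent of reaction ξ = 0.495 × 201 = 99.495 mol/min
Reaction term: ξ·ΔH°_rxn = 99.495 × 49.5 = 4925 kJ/min
Q = ΔH = 4925 kJ/min = 82.083 kW
Heat supplied = 82.083 kW

Q_in = 82.1 kW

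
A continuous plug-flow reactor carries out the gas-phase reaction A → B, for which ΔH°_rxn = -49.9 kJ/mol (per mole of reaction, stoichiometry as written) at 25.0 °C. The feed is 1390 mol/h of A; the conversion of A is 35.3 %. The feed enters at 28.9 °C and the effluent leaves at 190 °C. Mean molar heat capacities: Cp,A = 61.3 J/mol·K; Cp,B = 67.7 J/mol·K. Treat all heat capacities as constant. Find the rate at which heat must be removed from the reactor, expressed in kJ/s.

Extent of reaction ξ = 0.353 × 1390 = 490.67 mol/h
Reaction term: ξ·ΔH°_rxn = 490.67 × -49.9 = -24484 kJ/h
Sensible, feed 28.9→25 °C: -332.31 kJ/h
Outlet flows (mol/h): A 899.33, B 490.67
Sensible, products 25→190 °C: 14577 kJ/h
Q = ΔH = -10239 kJ/h = -2.8443 kW
Heat removed = 2.8443 kJ/s

Q_out = 2.84 kJ/s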